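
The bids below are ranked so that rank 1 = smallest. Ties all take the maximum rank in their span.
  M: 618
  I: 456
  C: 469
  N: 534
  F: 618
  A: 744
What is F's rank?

Sorted (ascending): 456, 469, 534, 618, 618, 744
The 2 values of 618 occupy positions 4–5 → each gets rank 5.
F has value 618 → rank 5.

5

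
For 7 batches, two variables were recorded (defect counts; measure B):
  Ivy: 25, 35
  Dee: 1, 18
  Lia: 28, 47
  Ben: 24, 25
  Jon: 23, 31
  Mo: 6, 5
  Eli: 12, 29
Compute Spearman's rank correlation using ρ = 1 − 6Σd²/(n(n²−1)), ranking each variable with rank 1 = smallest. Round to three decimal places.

0.857

Ranks of variable 1: 6, 1, 7, 5, 4, 2, 3
Ranks of variable 2: 6, 2, 7, 3, 5, 1, 4
d = r₁ − r₂: 0, -1, 0, 2, -1, 1, -1
d²: 0, 1, 0, 4, 1, 1, 1; Σd² = 8
ρ = 1 − 6·8/(7·48) = 1 − 48/336 = 0.857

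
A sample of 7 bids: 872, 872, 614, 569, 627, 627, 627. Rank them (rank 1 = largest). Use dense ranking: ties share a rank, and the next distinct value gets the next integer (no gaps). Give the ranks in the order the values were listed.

1, 1, 3, 4, 2, 2, 2

Sorted (descending): 872, 872, 627, 627, 627, 614, 569
The 2 values of 872 share dense rank 1.
The 3 values of 627 share dense rank 2.
Remaining distinct values take the next consecutive integers.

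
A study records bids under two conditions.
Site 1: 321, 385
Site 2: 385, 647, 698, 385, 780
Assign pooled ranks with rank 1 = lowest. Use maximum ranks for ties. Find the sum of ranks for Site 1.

Sorted (ascending): 321, 385, 385, 385, 647, 698, 780
The 3 values of 385 occupy positions 2–4 → each gets rank 4.
Site 1 values → pooled ranks: 321→1, 385→4
Rank sum = 1 + 4 = 5

5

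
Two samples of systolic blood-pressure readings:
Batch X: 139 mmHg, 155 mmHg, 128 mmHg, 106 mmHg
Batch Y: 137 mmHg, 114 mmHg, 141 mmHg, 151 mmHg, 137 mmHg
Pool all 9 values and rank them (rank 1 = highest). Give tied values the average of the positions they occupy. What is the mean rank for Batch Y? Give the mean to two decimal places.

4.80

Sorted (descending): 155, 151, 141, 139, 137, 137, 128, 114, 106
The 2 values of 137 occupy positions 5–6 → average rank (5+6)/2 = 5.5.
Batch Y values → pooled ranks: 137→5.5, 114→8, 141→3, 151→2, 137→5.5
Mean rank = (5.5 + 8 + 3 + 2 + 5.5) / 5 = 4.80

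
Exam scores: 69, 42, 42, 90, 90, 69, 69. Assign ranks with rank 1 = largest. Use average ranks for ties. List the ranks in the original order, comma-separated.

Sorted (descending): 90, 90, 69, 69, 69, 42, 42
The 2 values of 90 occupy positions 1–2 → average rank (1+2)/2 = 1.5.
The 3 values of 69 occupy positions 3–5 → average rank 4.
The 2 values of 42 occupy positions 6–7 → average rank (6+7)/2 = 6.5.

4, 6.5, 6.5, 1.5, 1.5, 4, 4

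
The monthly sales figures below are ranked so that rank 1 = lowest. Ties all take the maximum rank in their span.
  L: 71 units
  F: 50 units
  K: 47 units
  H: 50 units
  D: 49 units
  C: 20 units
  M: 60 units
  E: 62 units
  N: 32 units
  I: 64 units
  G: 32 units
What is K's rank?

Sorted (ascending): 20, 32, 32, 47, 49, 50, 50, 60, 62, 64, 71
The 2 values of 32 occupy positions 2–3 → each gets rank 3.
The 2 values of 50 occupy positions 6–7 → each gets rank 7.
K has value 47 units → rank 4.

4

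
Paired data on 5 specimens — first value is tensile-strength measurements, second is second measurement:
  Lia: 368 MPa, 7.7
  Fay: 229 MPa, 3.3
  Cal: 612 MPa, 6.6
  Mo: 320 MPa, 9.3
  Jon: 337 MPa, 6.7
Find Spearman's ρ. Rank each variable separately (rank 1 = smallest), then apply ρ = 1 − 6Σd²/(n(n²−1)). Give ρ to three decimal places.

Ranks of variable 1: 4, 1, 5, 2, 3
Ranks of variable 2: 4, 1, 2, 5, 3
d = r₁ − r₂: 0, 0, 3, -3, 0
d²: 0, 0, 9, 9, 0; Σd² = 18
ρ = 1 − 6·18/(5·24) = 1 − 108/120 = 0.100

0.100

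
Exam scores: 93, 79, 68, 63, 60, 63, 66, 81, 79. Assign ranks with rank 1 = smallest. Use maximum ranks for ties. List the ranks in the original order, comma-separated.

Sorted (ascending): 60, 63, 63, 66, 68, 79, 79, 81, 93
The 2 values of 63 occupy positions 2–3 → each gets rank 3.
The 2 values of 79 occupy positions 6–7 → each gets rank 7.

9, 7, 5, 3, 1, 3, 4, 8, 7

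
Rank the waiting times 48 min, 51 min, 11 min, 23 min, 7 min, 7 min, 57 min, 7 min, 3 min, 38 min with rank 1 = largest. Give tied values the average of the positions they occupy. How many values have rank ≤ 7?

6

Sorted (descending): 57, 51, 48, 38, 23, 11, 7, 7, 7, 3
The 3 values of 7 occupy positions 7–9 → average rank 8.
Ranks ≤ 7: {1, 2, 3, 4, 5, 6} → 6 values.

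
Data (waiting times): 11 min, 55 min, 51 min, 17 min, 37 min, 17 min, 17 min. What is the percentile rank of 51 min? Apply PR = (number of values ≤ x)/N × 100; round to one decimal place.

85.7

N = 7.
Strictly below 51: 5. Equal to 51: 1.
PR = 6/7 × 100 = 85.7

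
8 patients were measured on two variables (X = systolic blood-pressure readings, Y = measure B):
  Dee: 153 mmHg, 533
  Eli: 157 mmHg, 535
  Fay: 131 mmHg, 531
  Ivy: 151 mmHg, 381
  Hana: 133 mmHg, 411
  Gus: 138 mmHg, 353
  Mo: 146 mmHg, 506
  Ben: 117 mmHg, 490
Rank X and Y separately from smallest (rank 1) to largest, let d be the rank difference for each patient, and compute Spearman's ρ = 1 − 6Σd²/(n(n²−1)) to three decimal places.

Ranks of variable 1: 7, 8, 2, 6, 3, 4, 5, 1
Ranks of variable 2: 7, 8, 6, 2, 3, 1, 5, 4
d = r₁ − r₂: 0, 0, -4, 4, 0, 3, 0, -3
d²: 0, 0, 16, 16, 0, 9, 0, 9; Σd² = 50
ρ = 1 − 6·50/(8·63) = 1 − 300/504 = 0.405

0.405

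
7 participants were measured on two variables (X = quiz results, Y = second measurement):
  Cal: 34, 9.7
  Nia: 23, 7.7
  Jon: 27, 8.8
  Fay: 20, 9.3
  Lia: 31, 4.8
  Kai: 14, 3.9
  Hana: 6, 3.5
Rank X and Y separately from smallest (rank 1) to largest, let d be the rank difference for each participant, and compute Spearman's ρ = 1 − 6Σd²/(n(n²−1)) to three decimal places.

Ranks of variable 1: 7, 4, 5, 3, 6, 2, 1
Ranks of variable 2: 7, 4, 5, 6, 3, 2, 1
d = r₁ − r₂: 0, 0, 0, -3, 3, 0, 0
d²: 0, 0, 0, 9, 9, 0, 0; Σd² = 18
ρ = 1 − 6·18/(7·48) = 1 − 108/336 = 0.679

0.679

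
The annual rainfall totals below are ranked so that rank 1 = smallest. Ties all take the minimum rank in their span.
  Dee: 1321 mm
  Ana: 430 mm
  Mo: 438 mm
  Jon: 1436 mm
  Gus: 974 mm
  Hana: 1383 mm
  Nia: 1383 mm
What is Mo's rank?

Sorted (ascending): 430, 438, 974, 1321, 1383, 1383, 1436
The 2 values of 1383 occupy positions 5–6 → each gets rank 5.
Mo has value 438 mm → rank 2.

2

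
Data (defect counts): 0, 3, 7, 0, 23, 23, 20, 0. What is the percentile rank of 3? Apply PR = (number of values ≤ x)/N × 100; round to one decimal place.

50.0

N = 8.
Strictly below 3: 3. Equal to 3: 1.
PR = 4/8 × 100 = 50.0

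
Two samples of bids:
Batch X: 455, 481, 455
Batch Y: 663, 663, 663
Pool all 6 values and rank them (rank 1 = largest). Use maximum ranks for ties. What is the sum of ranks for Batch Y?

Sorted (descending): 663, 663, 663, 481, 455, 455
The 3 values of 663 occupy positions 1–3 → each gets rank 3.
The 2 values of 455 occupy positions 5–6 → each gets rank 6.
Batch Y values → pooled ranks: 663→3, 663→3, 663→3
Rank sum = 3 + 3 + 3 = 9

9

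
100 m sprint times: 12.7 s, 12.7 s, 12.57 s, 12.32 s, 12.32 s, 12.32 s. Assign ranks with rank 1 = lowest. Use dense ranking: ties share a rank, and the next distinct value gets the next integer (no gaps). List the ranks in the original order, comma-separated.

3, 3, 2, 1, 1, 1

Sorted (ascending): 12.32, 12.32, 12.32, 12.57, 12.7, 12.7
The 3 values of 12.32 share dense rank 1.
The 2 values of 12.7 share dense rank 3.
Remaining distinct values take the next consecutive integers.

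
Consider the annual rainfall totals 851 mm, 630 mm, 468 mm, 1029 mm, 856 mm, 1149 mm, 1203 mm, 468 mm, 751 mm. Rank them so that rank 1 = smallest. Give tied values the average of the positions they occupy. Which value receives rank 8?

1149

Sorted (ascending): 468, 468, 630, 751, 851, 856, 1029, 1149, 1203
The 2 values of 468 occupy positions 1–2 → average rank (1+2)/2 = 1.5.
Rank 8 → value 1149.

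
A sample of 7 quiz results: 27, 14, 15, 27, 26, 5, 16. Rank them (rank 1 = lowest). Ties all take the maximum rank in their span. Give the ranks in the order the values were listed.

Sorted (ascending): 5, 14, 15, 16, 26, 27, 27
The 2 values of 27 occupy positions 6–7 → each gets rank 7.

7, 2, 3, 7, 5, 1, 4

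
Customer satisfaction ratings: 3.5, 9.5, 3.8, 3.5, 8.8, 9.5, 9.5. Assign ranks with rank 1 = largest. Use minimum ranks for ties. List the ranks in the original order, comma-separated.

6, 1, 5, 6, 4, 1, 1

Sorted (descending): 9.5, 9.5, 9.5, 8.8, 3.8, 3.5, 3.5
The 3 values of 9.5 occupy positions 1–3 → each gets rank 1.
The 2 values of 3.5 occupy positions 6–7 → each gets rank 6.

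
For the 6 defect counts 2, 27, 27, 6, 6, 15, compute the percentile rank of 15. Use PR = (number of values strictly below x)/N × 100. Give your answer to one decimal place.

N = 6.
Strictly below 15: 3. Equal to 15: 1.
PR = 3/6 × 100 = 50.0

50.0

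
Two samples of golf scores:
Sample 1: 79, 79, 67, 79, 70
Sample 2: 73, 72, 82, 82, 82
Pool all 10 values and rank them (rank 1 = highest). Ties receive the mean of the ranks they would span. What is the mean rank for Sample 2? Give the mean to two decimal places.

4.20

Sorted (descending): 82, 82, 82, 79, 79, 79, 73, 72, 70, 67
The 3 values of 82 occupy positions 1–3 → average rank 2.
The 3 values of 79 occupy positions 4–6 → average rank 5.
Sample 2 values → pooled ranks: 73→7, 72→8, 82→2, 82→2, 82→2
Mean rank = (7 + 8 + 2 + 2 + 2) / 5 = 4.20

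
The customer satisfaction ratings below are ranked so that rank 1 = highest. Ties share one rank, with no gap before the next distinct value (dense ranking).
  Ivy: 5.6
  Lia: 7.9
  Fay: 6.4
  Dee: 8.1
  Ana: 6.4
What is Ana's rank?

Sorted (descending): 8.1, 7.9, 6.4, 6.4, 5.6
The 2 values of 6.4 share dense rank 3.
Remaining distinct values take the next consecutive integers.
Ana has value 6.4 → rank 3.

3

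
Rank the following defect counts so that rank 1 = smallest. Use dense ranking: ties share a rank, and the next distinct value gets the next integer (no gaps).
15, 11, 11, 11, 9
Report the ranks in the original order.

3, 2, 2, 2, 1

Sorted (ascending): 9, 11, 11, 11, 15
The 3 values of 11 share dense rank 2.
Remaining distinct values take the next consecutive integers.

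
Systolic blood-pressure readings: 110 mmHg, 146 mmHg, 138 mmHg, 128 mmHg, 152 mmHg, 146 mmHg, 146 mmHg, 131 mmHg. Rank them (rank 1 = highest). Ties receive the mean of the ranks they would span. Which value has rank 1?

Sorted (descending): 152, 146, 146, 146, 138, 131, 128, 110
The 3 values of 146 occupy positions 2–4 → average rank 3.
Rank 1 → value 152.

152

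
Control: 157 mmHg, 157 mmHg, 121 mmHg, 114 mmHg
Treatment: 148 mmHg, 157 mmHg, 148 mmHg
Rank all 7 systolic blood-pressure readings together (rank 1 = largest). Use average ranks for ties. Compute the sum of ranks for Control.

Sorted (descending): 157, 157, 157, 148, 148, 121, 114
The 3 values of 157 occupy positions 1–3 → average rank 2.
The 2 values of 148 occupy positions 4–5 → average rank (4+5)/2 = 4.5.
Control values → pooled ranks: 157→2, 157→2, 121→6, 114→7
Rank sum = 2 + 2 + 6 + 7 = 17

17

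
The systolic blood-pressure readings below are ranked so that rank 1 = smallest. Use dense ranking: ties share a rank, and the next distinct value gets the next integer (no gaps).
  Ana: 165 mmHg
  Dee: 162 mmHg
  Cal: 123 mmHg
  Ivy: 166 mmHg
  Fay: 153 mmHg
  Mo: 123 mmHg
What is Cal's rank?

Sorted (ascending): 123, 123, 153, 162, 165, 166
The 2 values of 123 share dense rank 1.
Remaining distinct values take the next consecutive integers.
Cal has value 123 mmHg → rank 1.

1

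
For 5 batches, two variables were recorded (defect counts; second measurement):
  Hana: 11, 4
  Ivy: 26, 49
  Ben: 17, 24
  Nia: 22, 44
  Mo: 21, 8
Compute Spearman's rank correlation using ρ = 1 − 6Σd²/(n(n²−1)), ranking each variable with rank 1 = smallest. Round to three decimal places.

Ranks of variable 1: 1, 5, 2, 4, 3
Ranks of variable 2: 1, 5, 3, 4, 2
d = r₁ − r₂: 0, 0, -1, 0, 1
d²: 0, 0, 1, 0, 1; Σd² = 2
ρ = 1 − 6·2/(5·24) = 1 − 12/120 = 0.900

0.900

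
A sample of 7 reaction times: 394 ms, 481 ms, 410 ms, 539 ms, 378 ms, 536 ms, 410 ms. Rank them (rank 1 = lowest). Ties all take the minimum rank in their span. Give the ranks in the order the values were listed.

2, 5, 3, 7, 1, 6, 3

Sorted (ascending): 378, 394, 410, 410, 481, 536, 539
The 2 values of 410 occupy positions 3–4 → each gets rank 3.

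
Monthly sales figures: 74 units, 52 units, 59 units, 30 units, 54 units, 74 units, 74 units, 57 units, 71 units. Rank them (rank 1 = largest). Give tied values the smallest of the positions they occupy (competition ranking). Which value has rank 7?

54

Sorted (descending): 74, 74, 74, 71, 59, 57, 54, 52, 30
The 3 values of 74 occupy positions 1–3 → each gets rank 1.
Rank 7 → value 54.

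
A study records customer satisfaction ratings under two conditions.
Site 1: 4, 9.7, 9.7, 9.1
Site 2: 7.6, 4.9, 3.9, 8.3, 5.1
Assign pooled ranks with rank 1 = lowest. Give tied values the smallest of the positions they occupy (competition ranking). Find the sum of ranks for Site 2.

19

Sorted (ascending): 3.9, 4, 4.9, 5.1, 7.6, 8.3, 9.1, 9.7, 9.7
The 2 values of 9.7 occupy positions 8–9 → each gets rank 8.
Site 2 values → pooled ranks: 7.6→5, 4.9→3, 3.9→1, 8.3→6, 5.1→4
Rank sum = 5 + 3 + 1 + 6 + 4 = 19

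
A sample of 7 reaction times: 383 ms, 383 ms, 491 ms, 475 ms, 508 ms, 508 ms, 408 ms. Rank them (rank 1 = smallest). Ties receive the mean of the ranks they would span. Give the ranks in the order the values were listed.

1.5, 1.5, 5, 4, 6.5, 6.5, 3

Sorted (ascending): 383, 383, 408, 475, 491, 508, 508
The 2 values of 383 occupy positions 1–2 → average rank (1+2)/2 = 1.5.
The 2 values of 508 occupy positions 6–7 → average rank (6+7)/2 = 6.5.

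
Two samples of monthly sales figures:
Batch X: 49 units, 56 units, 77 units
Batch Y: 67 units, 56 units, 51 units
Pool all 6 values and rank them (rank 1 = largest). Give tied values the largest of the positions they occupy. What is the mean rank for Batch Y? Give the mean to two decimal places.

Sorted (descending): 77, 67, 56, 56, 51, 49
The 2 values of 56 occupy positions 3–4 → each gets rank 4.
Batch Y values → pooled ranks: 67→2, 56→4, 51→5
Mean rank = (2 + 4 + 5) / 3 = 3.67

3.67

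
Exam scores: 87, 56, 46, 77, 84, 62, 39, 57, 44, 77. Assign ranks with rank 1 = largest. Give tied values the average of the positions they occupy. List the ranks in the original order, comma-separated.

1, 7, 8, 3.5, 2, 5, 10, 6, 9, 3.5

Sorted (descending): 87, 84, 77, 77, 62, 57, 56, 46, 44, 39
The 2 values of 77 occupy positions 3–4 → average rank (3+4)/2 = 3.5.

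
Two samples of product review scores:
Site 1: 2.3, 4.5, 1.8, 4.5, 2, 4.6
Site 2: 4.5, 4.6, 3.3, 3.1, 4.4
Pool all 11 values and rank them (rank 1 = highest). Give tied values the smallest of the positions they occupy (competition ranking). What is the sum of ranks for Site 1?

Sorted (descending): 4.6, 4.6, 4.5, 4.5, 4.5, 4.4, 3.3, 3.1, 2.3, 2, 1.8
The 2 values of 4.6 occupy positions 1–2 → each gets rank 1.
The 3 values of 4.5 occupy positions 3–5 → each gets rank 3.
Site 1 values → pooled ranks: 2.3→9, 4.5→3, 1.8→11, 4.5→3, 2→10, 4.6→1
Rank sum = 9 + 3 + 11 + 3 + 10 + 1 = 37

37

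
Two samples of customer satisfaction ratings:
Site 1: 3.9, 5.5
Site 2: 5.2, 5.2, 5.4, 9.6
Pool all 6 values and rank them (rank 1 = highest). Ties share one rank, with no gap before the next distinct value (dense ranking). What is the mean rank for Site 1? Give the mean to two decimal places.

Sorted (descending): 9.6, 5.5, 5.4, 5.2, 5.2, 3.9
The 2 values of 5.2 share dense rank 4.
Remaining distinct values take the next consecutive integers.
Site 1 values → pooled ranks: 3.9→5, 5.5→2
Mean rank = (5 + 2) / 2 = 3.50

3.50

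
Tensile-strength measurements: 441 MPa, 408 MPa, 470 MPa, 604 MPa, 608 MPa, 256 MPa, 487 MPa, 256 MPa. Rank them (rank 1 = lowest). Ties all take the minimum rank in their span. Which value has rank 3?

Sorted (ascending): 256, 256, 408, 441, 470, 487, 604, 608
The 2 values of 256 occupy positions 1–2 → each gets rank 1.
Rank 3 → value 408.

408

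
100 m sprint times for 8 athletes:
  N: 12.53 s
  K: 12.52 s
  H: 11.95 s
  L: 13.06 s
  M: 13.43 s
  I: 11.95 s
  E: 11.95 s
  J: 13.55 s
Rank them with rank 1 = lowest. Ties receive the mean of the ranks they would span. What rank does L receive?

Sorted (ascending): 11.95, 11.95, 11.95, 12.52, 12.53, 13.06, 13.43, 13.55
The 3 values of 11.95 occupy positions 1–3 → average rank 2.
L has value 13.06 s → rank 6.

6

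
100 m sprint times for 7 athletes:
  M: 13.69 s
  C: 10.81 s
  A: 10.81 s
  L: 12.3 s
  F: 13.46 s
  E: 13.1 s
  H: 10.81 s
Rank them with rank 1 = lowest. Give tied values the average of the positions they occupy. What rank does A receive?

2

Sorted (ascending): 10.81, 10.81, 10.81, 12.3, 13.1, 13.46, 13.69
The 3 values of 10.81 occupy positions 1–3 → average rank 2.
A has value 10.81 s → rank 2.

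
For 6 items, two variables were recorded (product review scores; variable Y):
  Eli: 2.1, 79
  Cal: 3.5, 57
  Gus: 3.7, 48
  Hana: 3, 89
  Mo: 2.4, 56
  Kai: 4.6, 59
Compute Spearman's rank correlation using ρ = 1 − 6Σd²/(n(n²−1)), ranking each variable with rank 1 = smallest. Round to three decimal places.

Ranks of variable 1: 1, 4, 5, 3, 2, 6
Ranks of variable 2: 5, 3, 1, 6, 2, 4
d = r₁ − r₂: -4, 1, 4, -3, 0, 2
d²: 16, 1, 16, 9, 0, 4; Σd² = 46
ρ = 1 − 6·46/(6·35) = 1 − 276/210 = -0.314

-0.314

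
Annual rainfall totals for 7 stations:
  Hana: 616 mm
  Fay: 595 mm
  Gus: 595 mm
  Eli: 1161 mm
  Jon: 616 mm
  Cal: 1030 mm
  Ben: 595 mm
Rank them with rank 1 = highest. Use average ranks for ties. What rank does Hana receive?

Sorted (descending): 1161, 1030, 616, 616, 595, 595, 595
The 2 values of 616 occupy positions 3–4 → average rank (3+4)/2 = 3.5.
The 3 values of 595 occupy positions 5–7 → average rank 6.
Hana has value 616 mm → rank 3.5.

3.5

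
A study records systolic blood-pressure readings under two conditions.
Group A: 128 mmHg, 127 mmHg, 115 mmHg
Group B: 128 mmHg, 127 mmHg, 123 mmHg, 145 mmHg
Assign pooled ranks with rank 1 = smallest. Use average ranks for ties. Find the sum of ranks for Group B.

18

Sorted (ascending): 115, 123, 127, 127, 128, 128, 145
The 2 values of 127 occupy positions 3–4 → average rank (3+4)/2 = 3.5.
The 2 values of 128 occupy positions 5–6 → average rank (5+6)/2 = 5.5.
Group B values → pooled ranks: 128→5.5, 127→3.5, 123→2, 145→7
Rank sum = 5.5 + 3.5 + 2 + 7 = 18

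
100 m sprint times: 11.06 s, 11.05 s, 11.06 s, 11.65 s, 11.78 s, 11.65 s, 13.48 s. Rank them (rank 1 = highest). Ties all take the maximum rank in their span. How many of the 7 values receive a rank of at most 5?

4

Sorted (descending): 13.48, 11.78, 11.65, 11.65, 11.06, 11.06, 11.05
The 2 values of 11.65 occupy positions 3–4 → each gets rank 4.
The 2 values of 11.06 occupy positions 5–6 → each gets rank 6.
Ranks ≤ 5: {1, 2, 4, 4} → 4 values.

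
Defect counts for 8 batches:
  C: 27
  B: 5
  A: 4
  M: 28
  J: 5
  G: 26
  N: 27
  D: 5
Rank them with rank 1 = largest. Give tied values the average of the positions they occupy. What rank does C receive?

Sorted (descending): 28, 27, 27, 26, 5, 5, 5, 4
The 2 values of 27 occupy positions 2–3 → average rank (2+3)/2 = 2.5.
The 3 values of 5 occupy positions 5–7 → average rank 6.
C has value 27 → rank 2.5.

2.5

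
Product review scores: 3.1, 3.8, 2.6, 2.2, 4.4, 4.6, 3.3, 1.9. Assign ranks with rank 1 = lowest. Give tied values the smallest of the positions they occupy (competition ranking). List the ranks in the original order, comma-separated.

Sorted (ascending): 1.9, 2.2, 2.6, 3.1, 3.3, 3.8, 4.4, 4.6
No ties — each value takes its position as its rank.

4, 6, 3, 2, 7, 8, 5, 1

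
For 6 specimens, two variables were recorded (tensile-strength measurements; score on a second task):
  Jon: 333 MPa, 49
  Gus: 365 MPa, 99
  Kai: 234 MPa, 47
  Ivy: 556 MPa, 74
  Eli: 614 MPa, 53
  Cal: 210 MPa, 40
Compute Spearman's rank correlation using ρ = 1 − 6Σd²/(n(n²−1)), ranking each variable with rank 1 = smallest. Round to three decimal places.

Ranks of variable 1: 3, 4, 2, 5, 6, 1
Ranks of variable 2: 3, 6, 2, 5, 4, 1
d = r₁ − r₂: 0, -2, 0, 0, 2, 0
d²: 0, 4, 0, 0, 4, 0; Σd² = 8
ρ = 1 − 6·8/(6·35) = 1 − 48/210 = 0.771

0.771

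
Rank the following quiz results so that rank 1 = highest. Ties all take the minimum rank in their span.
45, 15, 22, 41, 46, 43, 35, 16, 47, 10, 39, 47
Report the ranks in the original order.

Sorted (descending): 47, 47, 46, 45, 43, 41, 39, 35, 22, 16, 15, 10
The 2 values of 47 occupy positions 1–2 → each gets rank 1.

4, 11, 9, 6, 3, 5, 8, 10, 1, 12, 7, 1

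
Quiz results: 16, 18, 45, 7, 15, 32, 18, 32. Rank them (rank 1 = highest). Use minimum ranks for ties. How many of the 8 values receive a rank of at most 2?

Sorted (descending): 45, 32, 32, 18, 18, 16, 15, 7
The 2 values of 32 occupy positions 2–3 → each gets rank 2.
The 2 values of 18 occupy positions 4–5 → each gets rank 4.
Ranks ≤ 2: {1, 2, 2} → 3 values.

3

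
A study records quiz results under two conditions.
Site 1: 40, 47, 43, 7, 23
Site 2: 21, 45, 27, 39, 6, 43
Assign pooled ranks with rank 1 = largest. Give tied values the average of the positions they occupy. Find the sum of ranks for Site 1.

27.5

Sorted (descending): 47, 45, 43, 43, 40, 39, 27, 23, 21, 7, 6
The 2 values of 43 occupy positions 3–4 → average rank (3+4)/2 = 3.5.
Site 1 values → pooled ranks: 40→5, 47→1, 43→3.5, 7→10, 23→8
Rank sum = 5 + 1 + 3.5 + 10 + 8 = 27.5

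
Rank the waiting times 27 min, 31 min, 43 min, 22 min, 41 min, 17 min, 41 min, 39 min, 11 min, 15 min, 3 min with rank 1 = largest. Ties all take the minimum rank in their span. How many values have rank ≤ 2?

Sorted (descending): 43, 41, 41, 39, 31, 27, 22, 17, 15, 11, 3
The 2 values of 41 occupy positions 2–3 → each gets rank 2.
Ranks ≤ 2: {1, 2, 2} → 3 values.

3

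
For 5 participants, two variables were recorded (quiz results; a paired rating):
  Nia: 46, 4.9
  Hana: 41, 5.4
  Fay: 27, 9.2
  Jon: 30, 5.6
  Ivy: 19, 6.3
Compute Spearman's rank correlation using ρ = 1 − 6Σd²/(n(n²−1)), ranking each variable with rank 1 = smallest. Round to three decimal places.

-0.900

Ranks of variable 1: 5, 4, 2, 3, 1
Ranks of variable 2: 1, 2, 5, 3, 4
d = r₁ − r₂: 4, 2, -3, 0, -3
d²: 16, 4, 9, 0, 9; Σd² = 38
ρ = 1 − 6·38/(5·24) = 1 − 228/120 = -0.900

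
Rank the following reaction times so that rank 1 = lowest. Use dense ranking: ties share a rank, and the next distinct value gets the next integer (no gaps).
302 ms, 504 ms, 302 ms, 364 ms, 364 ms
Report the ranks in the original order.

Sorted (ascending): 302, 302, 364, 364, 504
The 2 values of 302 share dense rank 1.
The 2 values of 364 share dense rank 2.
Remaining distinct values take the next consecutive integers.

1, 3, 1, 2, 2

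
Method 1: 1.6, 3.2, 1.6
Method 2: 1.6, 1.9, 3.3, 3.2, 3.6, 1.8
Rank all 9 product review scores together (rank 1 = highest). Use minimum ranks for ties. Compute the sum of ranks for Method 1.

17

Sorted (descending): 3.6, 3.3, 3.2, 3.2, 1.9, 1.8, 1.6, 1.6, 1.6
The 2 values of 3.2 occupy positions 3–4 → each gets rank 3.
The 3 values of 1.6 occupy positions 7–9 → each gets rank 7.
Method 1 values → pooled ranks: 1.6→7, 3.2→3, 1.6→7
Rank sum = 7 + 3 + 7 = 17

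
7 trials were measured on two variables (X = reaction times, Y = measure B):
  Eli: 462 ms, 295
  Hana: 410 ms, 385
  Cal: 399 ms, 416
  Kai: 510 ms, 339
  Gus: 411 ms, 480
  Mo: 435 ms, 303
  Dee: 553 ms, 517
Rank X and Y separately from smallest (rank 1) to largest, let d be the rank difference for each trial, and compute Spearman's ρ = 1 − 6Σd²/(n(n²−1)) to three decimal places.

-0.036

Ranks of variable 1: 5, 2, 1, 6, 3, 4, 7
Ranks of variable 2: 1, 4, 5, 3, 6, 2, 7
d = r₁ − r₂: 4, -2, -4, 3, -3, 2, 0
d²: 16, 4, 16, 9, 9, 4, 0; Σd² = 58
ρ = 1 − 6·58/(7·48) = 1 − 348/336 = -0.036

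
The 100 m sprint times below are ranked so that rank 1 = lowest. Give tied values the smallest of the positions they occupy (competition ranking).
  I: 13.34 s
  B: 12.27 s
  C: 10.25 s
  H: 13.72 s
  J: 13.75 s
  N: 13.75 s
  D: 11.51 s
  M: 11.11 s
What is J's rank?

7

Sorted (ascending): 10.25, 11.11, 11.51, 12.27, 13.34, 13.72, 13.75, 13.75
The 2 values of 13.75 occupy positions 7–8 → each gets rank 7.
J has value 13.75 s → rank 7.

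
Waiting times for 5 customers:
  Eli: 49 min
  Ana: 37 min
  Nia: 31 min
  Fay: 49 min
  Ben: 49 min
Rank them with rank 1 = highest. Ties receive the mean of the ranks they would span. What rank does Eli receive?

Sorted (descending): 49, 49, 49, 37, 31
The 3 values of 49 occupy positions 1–3 → average rank 2.
Eli has value 49 min → rank 2.

2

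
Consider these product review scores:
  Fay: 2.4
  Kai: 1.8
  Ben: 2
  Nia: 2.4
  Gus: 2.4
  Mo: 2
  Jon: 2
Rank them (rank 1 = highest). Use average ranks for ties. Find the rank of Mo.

5

Sorted (descending): 2.4, 2.4, 2.4, 2, 2, 2, 1.8
The 3 values of 2.4 occupy positions 1–3 → average rank 2.
The 3 values of 2 occupy positions 4–6 → average rank 5.
Mo has value 2 → rank 5.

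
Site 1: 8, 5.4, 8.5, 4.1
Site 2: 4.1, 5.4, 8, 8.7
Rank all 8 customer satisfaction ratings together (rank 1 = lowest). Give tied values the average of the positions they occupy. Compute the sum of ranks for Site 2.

Sorted (ascending): 4.1, 4.1, 5.4, 5.4, 8, 8, 8.5, 8.7
The 2 values of 4.1 occupy positions 1–2 → average rank (1+2)/2 = 1.5.
The 2 values of 5.4 occupy positions 3–4 → average rank (3+4)/2 = 3.5.
The 2 values of 8 occupy positions 5–6 → average rank (5+6)/2 = 5.5.
Site 2 values → pooled ranks: 4.1→1.5, 5.4→3.5, 8→5.5, 8.7→8
Rank sum = 1.5 + 3.5 + 5.5 + 8 = 18.5

18.5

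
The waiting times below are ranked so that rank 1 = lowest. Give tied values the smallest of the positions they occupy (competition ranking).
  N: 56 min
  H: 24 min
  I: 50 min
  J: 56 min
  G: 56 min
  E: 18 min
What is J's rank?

Sorted (ascending): 18, 24, 50, 56, 56, 56
The 3 values of 56 occupy positions 4–6 → each gets rank 4.
J has value 56 min → rank 4.

4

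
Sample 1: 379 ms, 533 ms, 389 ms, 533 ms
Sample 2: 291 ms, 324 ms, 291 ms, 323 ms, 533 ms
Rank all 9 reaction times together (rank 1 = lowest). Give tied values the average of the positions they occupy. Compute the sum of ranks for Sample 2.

Sorted (ascending): 291, 291, 323, 324, 379, 389, 533, 533, 533
The 2 values of 291 occupy positions 1–2 → average rank (1+2)/2 = 1.5.
The 3 values of 533 occupy positions 7–9 → average rank 8.
Sample 2 values → pooled ranks: 291→1.5, 324→4, 291→1.5, 323→3, 533→8
Rank sum = 1.5 + 4 + 1.5 + 3 + 8 = 18

18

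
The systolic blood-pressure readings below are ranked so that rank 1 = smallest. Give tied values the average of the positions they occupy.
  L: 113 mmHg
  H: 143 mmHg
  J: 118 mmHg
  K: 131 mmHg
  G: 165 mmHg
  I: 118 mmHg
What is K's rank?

Sorted (ascending): 113, 118, 118, 131, 143, 165
The 2 values of 118 occupy positions 2–3 → average rank (2+3)/2 = 2.5.
K has value 131 mmHg → rank 4.

4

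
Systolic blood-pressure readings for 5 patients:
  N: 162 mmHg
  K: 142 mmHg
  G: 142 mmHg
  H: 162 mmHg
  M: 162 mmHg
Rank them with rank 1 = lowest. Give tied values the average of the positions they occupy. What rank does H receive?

4

Sorted (ascending): 142, 142, 162, 162, 162
The 2 values of 142 occupy positions 1–2 → average rank (1+2)/2 = 1.5.
The 3 values of 162 occupy positions 3–5 → average rank 4.
H has value 162 mmHg → rank 4.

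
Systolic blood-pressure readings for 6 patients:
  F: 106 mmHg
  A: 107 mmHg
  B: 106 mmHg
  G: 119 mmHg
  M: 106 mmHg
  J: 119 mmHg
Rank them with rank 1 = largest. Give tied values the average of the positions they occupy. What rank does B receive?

Sorted (descending): 119, 119, 107, 106, 106, 106
The 2 values of 119 occupy positions 1–2 → average rank (1+2)/2 = 1.5.
The 3 values of 106 occupy positions 4–6 → average rank 5.
B has value 106 mmHg → rank 5.

5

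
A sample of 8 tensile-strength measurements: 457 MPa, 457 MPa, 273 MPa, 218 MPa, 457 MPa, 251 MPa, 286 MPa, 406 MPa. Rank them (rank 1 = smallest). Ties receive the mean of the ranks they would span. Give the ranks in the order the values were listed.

Sorted (ascending): 218, 251, 273, 286, 406, 457, 457, 457
The 3 values of 457 occupy positions 6–8 → average rank 7.

7, 7, 3, 1, 7, 2, 4, 5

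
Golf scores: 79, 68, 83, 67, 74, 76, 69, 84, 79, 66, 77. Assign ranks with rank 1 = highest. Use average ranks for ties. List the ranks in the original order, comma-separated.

Sorted (descending): 84, 83, 79, 79, 77, 76, 74, 69, 68, 67, 66
The 2 values of 79 occupy positions 3–4 → average rank (3+4)/2 = 3.5.

3.5, 9, 2, 10, 7, 6, 8, 1, 3.5, 11, 5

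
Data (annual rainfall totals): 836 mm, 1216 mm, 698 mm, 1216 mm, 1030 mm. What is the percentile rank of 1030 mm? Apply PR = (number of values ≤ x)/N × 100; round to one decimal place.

N = 5.
Strictly below 1030: 2. Equal to 1030: 1.
PR = 3/5 × 100 = 60.0

60.0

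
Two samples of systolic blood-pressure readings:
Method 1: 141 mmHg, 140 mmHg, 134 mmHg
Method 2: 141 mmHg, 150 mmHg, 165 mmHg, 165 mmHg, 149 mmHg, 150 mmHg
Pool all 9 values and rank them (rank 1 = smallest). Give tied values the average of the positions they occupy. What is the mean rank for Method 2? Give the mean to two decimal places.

Sorted (ascending): 134, 140, 141, 141, 149, 150, 150, 165, 165
The 2 values of 141 occupy positions 3–4 → average rank (3+4)/2 = 3.5.
The 2 values of 150 occupy positions 6–7 → average rank (6+7)/2 = 6.5.
The 2 values of 165 occupy positions 8–9 → average rank (8+9)/2 = 8.5.
Method 2 values → pooled ranks: 141→3.5, 150→6.5, 165→8.5, 165→8.5, 149→5, 150→6.5
Mean rank = (3.5 + 6.5 + 8.5 + 8.5 + 5 + 6.5) / 6 = 6.42

6.42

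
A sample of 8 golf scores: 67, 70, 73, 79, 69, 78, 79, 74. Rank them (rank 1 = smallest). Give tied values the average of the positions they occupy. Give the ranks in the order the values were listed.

Sorted (ascending): 67, 69, 70, 73, 74, 78, 79, 79
The 2 values of 79 occupy positions 7–8 → average rank (7+8)/2 = 7.5.

1, 3, 4, 7.5, 2, 6, 7.5, 5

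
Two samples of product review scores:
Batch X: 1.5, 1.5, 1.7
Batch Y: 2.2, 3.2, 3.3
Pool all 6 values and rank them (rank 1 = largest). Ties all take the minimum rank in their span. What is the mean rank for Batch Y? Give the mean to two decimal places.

Sorted (descending): 3.3, 3.2, 2.2, 1.7, 1.5, 1.5
The 2 values of 1.5 occupy positions 5–6 → each gets rank 5.
Batch Y values → pooled ranks: 2.2→3, 3.2→2, 3.3→1
Mean rank = (3 + 2 + 1) / 3 = 2.00

2.00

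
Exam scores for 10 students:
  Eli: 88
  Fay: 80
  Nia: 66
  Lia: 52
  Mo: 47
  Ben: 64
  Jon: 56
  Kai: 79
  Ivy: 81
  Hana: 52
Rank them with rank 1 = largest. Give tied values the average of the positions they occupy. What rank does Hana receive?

Sorted (descending): 88, 81, 80, 79, 66, 64, 56, 52, 52, 47
The 2 values of 52 occupy positions 8–9 → average rank (8+9)/2 = 8.5.
Hana has value 52 → rank 8.5.

8.5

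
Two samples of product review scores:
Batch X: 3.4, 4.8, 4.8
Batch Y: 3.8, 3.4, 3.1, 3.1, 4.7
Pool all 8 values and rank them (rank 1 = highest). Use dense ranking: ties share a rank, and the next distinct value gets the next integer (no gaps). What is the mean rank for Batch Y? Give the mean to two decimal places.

Sorted (descending): 4.8, 4.8, 4.7, 3.8, 3.4, 3.4, 3.1, 3.1
The 2 values of 4.8 share dense rank 1.
The 2 values of 3.4 share dense rank 4.
The 2 values of 3.1 share dense rank 5.
Remaining distinct values take the next consecutive integers.
Batch Y values → pooled ranks: 3.8→3, 3.4→4, 3.1→5, 3.1→5, 4.7→2
Mean rank = (3 + 4 + 5 + 5 + 2) / 5 = 3.80

3.80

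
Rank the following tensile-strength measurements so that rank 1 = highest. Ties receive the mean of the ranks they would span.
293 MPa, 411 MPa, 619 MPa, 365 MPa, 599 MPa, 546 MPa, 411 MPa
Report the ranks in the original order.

Sorted (descending): 619, 599, 546, 411, 411, 365, 293
The 2 values of 411 occupy positions 4–5 → average rank (4+5)/2 = 4.5.

7, 4.5, 1, 6, 2, 3, 4.5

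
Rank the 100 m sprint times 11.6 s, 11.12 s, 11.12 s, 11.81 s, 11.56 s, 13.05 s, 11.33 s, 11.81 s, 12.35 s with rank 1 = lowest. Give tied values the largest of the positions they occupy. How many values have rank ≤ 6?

Sorted (ascending): 11.12, 11.12, 11.33, 11.56, 11.6, 11.81, 11.81, 12.35, 13.05
The 2 values of 11.12 occupy positions 1–2 → each gets rank 2.
The 2 values of 11.81 occupy positions 6–7 → each gets rank 7.
Ranks ≤ 6: {2, 2, 3, 4, 5} → 5 values.

5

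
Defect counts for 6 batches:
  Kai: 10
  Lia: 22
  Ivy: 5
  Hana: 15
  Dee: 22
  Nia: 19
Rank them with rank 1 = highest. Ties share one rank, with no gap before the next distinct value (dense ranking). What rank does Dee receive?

Sorted (descending): 22, 22, 19, 15, 10, 5
The 2 values of 22 share dense rank 1.
Remaining distinct values take the next consecutive integers.
Dee has value 22 → rank 1.

1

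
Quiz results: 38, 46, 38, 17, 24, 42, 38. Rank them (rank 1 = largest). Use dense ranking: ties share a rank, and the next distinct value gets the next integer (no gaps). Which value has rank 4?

Sorted (descending): 46, 42, 38, 38, 38, 24, 17
The 3 values of 38 share dense rank 3.
Remaining distinct values take the next consecutive integers.
Rank 4 → value 24.

24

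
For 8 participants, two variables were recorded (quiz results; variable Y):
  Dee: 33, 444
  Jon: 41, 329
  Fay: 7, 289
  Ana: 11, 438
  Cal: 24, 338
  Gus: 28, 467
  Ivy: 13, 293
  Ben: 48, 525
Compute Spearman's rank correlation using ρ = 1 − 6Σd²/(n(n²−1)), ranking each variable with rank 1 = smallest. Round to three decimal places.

0.643

Ranks of variable 1: 6, 7, 1, 2, 4, 5, 3, 8
Ranks of variable 2: 6, 3, 1, 5, 4, 7, 2, 8
d = r₁ − r₂: 0, 4, 0, -3, 0, -2, 1, 0
d²: 0, 16, 0, 9, 0, 4, 1, 0; Σd² = 30
ρ = 1 − 6·30/(8·63) = 1 − 180/504 = 0.643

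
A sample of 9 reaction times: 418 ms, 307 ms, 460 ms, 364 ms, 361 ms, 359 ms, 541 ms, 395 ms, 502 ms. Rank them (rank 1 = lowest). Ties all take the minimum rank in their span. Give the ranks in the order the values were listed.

6, 1, 7, 4, 3, 2, 9, 5, 8

Sorted (ascending): 307, 359, 361, 364, 395, 418, 460, 502, 541
No ties — each value takes its position as its rank.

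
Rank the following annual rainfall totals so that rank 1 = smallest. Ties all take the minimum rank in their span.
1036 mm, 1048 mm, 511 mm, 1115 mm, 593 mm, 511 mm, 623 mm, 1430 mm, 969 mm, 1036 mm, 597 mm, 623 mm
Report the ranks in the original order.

Sorted (ascending): 511, 511, 593, 597, 623, 623, 969, 1036, 1036, 1048, 1115, 1430
The 2 values of 511 occupy positions 1–2 → each gets rank 1.
The 2 values of 623 occupy positions 5–6 → each gets rank 5.
The 2 values of 1036 occupy positions 8–9 → each gets rank 8.

8, 10, 1, 11, 3, 1, 5, 12, 7, 8, 4, 5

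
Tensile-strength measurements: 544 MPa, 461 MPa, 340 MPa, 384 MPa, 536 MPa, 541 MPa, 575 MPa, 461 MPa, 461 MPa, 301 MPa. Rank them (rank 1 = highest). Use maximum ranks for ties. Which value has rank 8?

Sorted (descending): 575, 544, 541, 536, 461, 461, 461, 384, 340, 301
The 3 values of 461 occupy positions 5–7 → each gets rank 7.
Rank 8 → value 384.

384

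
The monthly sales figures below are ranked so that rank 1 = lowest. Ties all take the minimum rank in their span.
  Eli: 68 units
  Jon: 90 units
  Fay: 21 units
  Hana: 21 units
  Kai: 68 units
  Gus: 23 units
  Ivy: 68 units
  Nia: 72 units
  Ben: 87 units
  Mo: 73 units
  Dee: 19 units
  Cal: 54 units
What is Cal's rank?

5

Sorted (ascending): 19, 21, 21, 23, 54, 68, 68, 68, 72, 73, 87, 90
The 2 values of 21 occupy positions 2–3 → each gets rank 2.
The 3 values of 68 occupy positions 6–8 → each gets rank 6.
Cal has value 54 units → rank 5.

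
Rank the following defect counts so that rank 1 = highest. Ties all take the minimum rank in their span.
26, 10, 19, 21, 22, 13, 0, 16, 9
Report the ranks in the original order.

Sorted (descending): 26, 22, 21, 19, 16, 13, 10, 9, 0
No ties — each value takes its position as its rank.

1, 7, 4, 3, 2, 6, 9, 5, 8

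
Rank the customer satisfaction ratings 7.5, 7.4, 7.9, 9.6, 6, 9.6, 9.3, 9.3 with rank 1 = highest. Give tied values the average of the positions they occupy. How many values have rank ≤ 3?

Sorted (descending): 9.6, 9.6, 9.3, 9.3, 7.9, 7.5, 7.4, 6
The 2 values of 9.6 occupy positions 1–2 → average rank (1+2)/2 = 1.5.
The 2 values of 9.3 occupy positions 3–4 → average rank (3+4)/2 = 3.5.
Ranks ≤ 3: {1.5, 1.5} → 2 values.

2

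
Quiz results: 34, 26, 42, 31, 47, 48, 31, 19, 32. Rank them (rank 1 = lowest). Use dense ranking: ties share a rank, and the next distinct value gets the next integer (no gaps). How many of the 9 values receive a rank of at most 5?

6

Sorted (ascending): 19, 26, 31, 31, 32, 34, 42, 47, 48
The 2 values of 31 share dense rank 3.
Remaining distinct values take the next consecutive integers.
Ranks ≤ 5: {1, 2, 3, 3, 4, 5} → 6 values.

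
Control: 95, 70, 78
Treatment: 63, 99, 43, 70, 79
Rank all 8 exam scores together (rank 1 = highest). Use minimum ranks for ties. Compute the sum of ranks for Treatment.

24

Sorted (descending): 99, 95, 79, 78, 70, 70, 63, 43
The 2 values of 70 occupy positions 5–6 → each gets rank 5.
Treatment values → pooled ranks: 63→7, 99→1, 43→8, 70→5, 79→3
Rank sum = 7 + 1 + 8 + 5 + 3 = 24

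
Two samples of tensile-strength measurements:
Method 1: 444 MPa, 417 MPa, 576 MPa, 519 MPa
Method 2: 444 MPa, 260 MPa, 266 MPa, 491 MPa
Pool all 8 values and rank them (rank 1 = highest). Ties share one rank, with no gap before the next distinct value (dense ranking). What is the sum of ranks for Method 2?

Sorted (descending): 576, 519, 491, 444, 444, 417, 266, 260
The 2 values of 444 share dense rank 4.
Remaining distinct values take the next consecutive integers.
Method 2 values → pooled ranks: 444→4, 260→7, 266→6, 491→3
Rank sum = 4 + 7 + 6 + 3 = 20

20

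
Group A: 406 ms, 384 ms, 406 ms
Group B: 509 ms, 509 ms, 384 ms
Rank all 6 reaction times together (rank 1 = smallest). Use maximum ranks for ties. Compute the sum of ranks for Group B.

14

Sorted (ascending): 384, 384, 406, 406, 509, 509
The 2 values of 384 occupy positions 1–2 → each gets rank 2.
The 2 values of 406 occupy positions 3–4 → each gets rank 4.
The 2 values of 509 occupy positions 5–6 → each gets rank 6.
Group B values → pooled ranks: 509→6, 509→6, 384→2
Rank sum = 6 + 6 + 2 = 14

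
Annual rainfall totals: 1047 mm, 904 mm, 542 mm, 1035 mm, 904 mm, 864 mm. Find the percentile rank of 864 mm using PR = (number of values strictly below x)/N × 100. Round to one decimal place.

N = 6.
Strictly below 864: 1. Equal to 864: 1.
PR = 1/6 × 100 = 16.7

16.7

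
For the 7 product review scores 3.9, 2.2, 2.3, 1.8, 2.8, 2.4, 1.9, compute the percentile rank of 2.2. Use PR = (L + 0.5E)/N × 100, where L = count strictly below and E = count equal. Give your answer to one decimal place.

35.7

N = 7.
Strictly below 2.2: 2. Equal to 2.2: 1.
PR = (2 + 0.5·1)/7 × 100 = 35.7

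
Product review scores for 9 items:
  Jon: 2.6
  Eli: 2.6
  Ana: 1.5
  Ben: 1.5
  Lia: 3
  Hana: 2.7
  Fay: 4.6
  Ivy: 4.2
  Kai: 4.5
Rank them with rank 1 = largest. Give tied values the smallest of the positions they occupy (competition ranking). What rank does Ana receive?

Sorted (descending): 4.6, 4.5, 4.2, 3, 2.7, 2.6, 2.6, 1.5, 1.5
The 2 values of 2.6 occupy positions 6–7 → each gets rank 6.
The 2 values of 1.5 occupy positions 8–9 → each gets rank 8.
Ana has value 1.5 → rank 8.

8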